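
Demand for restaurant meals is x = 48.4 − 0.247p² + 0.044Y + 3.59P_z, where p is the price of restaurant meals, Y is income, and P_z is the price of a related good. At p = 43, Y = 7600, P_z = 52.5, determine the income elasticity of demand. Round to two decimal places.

Substituting, x = 48.4 − 0.247(43)² + 0.044(7600) + 3.59(52.5) = 48.4 − 456.703 + 334.4 + 188.475 = 114.572.
∂x/∂Y = +0.044, so E_I = 0.044·(7600/114.572) ≈ 2.92.
E_I > 1: normal good (luxury).

2.92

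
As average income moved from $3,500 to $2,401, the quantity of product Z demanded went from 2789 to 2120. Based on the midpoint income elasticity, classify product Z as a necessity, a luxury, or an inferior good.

%ΔQ = (2120 − 2789)/[(2789+2120)/2] = -669/2454.5 ≈ -0.2726.
%ΔY = (2,401 − 3,500)/[(3,500+2,401)/2] = -1099/2950.5 ≈ -0.3725.
E_I = %ΔQ/%ΔY ≈ 0.732.
E_I ∈ (0,1): normal good (necessity).

necessity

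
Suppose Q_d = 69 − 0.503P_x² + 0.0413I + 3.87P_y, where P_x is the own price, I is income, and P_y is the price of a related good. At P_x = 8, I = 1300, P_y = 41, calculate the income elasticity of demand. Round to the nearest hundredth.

Substituting, Q_d = 69 − 0.503(8)² + 0.0413(1300) + 3.87(41) = 69 − 32.192 + 53.69 + 158.67 = 249.168.
∂Q_d/∂I = +0.0413, so E_I = 0.0413·(1300/249.168) ≈ 0.22.
E_I ∈ (0,1): normal good (necessity).

0.22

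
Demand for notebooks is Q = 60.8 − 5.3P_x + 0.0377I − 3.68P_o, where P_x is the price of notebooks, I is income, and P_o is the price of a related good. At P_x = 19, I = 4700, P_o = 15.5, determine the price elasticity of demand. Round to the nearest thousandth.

Evaluating quantity at (P_x, I, P_o) gives Q = 60.8 − 5.3(19) + 0.0377(4700) − 3.68(15.5) = 60.8 − 100.7 + 177.19 − 57.04 = 80.25.
∂Q/∂P_x = −5.3, so E_p = (−5.3)·(19/80.25) ≈ -1.255.
|E_p| > 1: demand is elastic.

-1.255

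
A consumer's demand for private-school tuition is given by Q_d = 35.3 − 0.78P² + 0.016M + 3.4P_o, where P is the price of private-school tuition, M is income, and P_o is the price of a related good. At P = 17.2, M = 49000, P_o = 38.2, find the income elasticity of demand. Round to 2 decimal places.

1.09

First evaluate Q_d: 35.3 − 0.78(17.2)² + 0.016(49000) + 3.4(38.2) = 35.3 − 230.7552 + 784 + 129.88 = 718.4248.
∂Q_d/∂M = +0.016, so E_I = 0.016·(49000/718.4248) ≈ 1.09.
E_I > 1: normal good (luxury).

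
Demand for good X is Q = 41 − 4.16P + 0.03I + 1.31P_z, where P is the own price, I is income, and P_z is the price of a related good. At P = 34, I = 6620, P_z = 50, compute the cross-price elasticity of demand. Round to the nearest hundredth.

Q = 41 − 4.16(34) + 0.03(6620) + 1.31(50) = 41 − 141.44 + 198.6 + 65.5 = 163.66.
∂Q/∂P_z = +1.31, so E_xy = 1.31·(50/163.66) ≈ 0.40.
E_xy > 0: the goods are substitutes.

0.40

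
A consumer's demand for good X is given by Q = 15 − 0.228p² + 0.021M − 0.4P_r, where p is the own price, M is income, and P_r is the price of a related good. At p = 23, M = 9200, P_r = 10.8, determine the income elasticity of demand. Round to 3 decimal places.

Evaluating quantity at (p, M, P_r) gives Q = 15 − 0.228(23)² + 0.021(9200) − 0.4(10.8) = 15 − 120.612 + 193.2 − 4.32 = 83.268.
∂Q/∂M = +0.021, so E_I = 0.021·(9200/83.268) ≈ 2.320.
E_I > 1: normal good (luxury).

2.320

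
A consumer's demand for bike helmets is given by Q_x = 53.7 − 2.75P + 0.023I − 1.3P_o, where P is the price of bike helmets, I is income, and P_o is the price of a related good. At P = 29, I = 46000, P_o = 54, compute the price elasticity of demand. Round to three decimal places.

Evaluating quantity at (P, I, P_o) gives Q_x = 53.7 − 2.75(29) + 0.023(46000) − 1.3(54) = 53.7 − 79.75 + 1058 − 70.2 = 961.75.
∂Q_x/∂P = −2.75, so E_p = (−2.75)·(29/961.75) ≈ -0.083.
|E_p| < 1: demand is inelastic.

-0.083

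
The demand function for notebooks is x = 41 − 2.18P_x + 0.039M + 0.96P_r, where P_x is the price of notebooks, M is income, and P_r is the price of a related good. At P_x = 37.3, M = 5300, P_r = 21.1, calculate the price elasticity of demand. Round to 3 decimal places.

-0.436

First evaluate x: 41 − 2.18(37.3) + 0.039(5300) + 0.96(21.1) = 41 − 81.314 + 206.7 + 20.256 = 186.642.
∂x/∂P_x = −2.18, so E_p = (−2.18)·(37.3/186.642) ≈ -0.436.
|E_p| < 1: demand is inelastic.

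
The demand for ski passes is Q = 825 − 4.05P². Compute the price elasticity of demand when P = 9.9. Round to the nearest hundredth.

At P = 9.9, Q = 428.0595.
dQ/dP = −2·4.05·P = −80.19.
Point elasticity E = (dQ/dP)·(P/Q) = -80.19 × 9.9/428.0595 ≈ -1.85.
|E| > 1, so demand is elastic at this price.

-1.85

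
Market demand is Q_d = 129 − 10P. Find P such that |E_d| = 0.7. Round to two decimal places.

5.31

Set −bP/(a − bP) = −0.7 ⇒ bP = 0.7(a − bP) ⇒ bP(1+0.7) = 0.7·a.
P = 0.7·129/(10·1.7) ≈ 5.31.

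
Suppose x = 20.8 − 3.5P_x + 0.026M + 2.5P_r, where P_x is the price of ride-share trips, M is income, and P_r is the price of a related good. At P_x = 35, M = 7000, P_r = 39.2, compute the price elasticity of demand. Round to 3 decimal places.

-0.687

Substituting, x = 20.8 − 3.5(35) + 0.026(7000) + 2.5(39.2) = 20.8 − 122.5 + 182 + 98 = 178.3.
∂x/∂P_x = −3.5, so E_p = (−3.5)·(35/178.3) ≈ -0.687.
|E_p| < 1: demand is inelastic.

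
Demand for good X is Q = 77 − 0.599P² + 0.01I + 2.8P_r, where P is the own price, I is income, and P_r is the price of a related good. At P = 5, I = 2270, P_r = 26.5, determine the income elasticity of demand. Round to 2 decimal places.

First evaluate Q: 77 − 0.599(5)² + 0.01(2270) + 2.8(26.5) = 77 − 14.975 + 22.7 + 74.2 = 158.925.
∂Q/∂I = +0.01, so E_I = 0.01·(2270/158.925) ≈ 0.14.
E_I ∈ (0,1): normal good (necessity).

0.14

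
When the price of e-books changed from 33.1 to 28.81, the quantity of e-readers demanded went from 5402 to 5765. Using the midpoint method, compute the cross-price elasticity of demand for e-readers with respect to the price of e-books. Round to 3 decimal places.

-0.469

%ΔQ_x = (5765 − 5402)/[(5402+5765)/2] = 363/5583.5 ≈ 0.0650.
%ΔP_y = (28.81 − 33.1)/[(33.1+28.81)/2] ≈ -0.1386.
E_xy = 0.0650/-0.1386 ≈ -0.469.
E_xy < 0, so e-readers and e-books are complements.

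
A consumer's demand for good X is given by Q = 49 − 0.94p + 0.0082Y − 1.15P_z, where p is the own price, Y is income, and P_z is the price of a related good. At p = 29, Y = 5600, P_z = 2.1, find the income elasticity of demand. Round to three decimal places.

0.704

First evaluate Q: 49 − 0.94(29) + 0.0082(5600) − 1.15(2.1) = 49 − 27.26 + 45.92 − 2.415 = 65.245.
∂Q/∂Y = +0.0082, so E_I = 0.0082·(5600/65.245) ≈ 0.704.
E_I ∈ (0,1): normal good (necessity).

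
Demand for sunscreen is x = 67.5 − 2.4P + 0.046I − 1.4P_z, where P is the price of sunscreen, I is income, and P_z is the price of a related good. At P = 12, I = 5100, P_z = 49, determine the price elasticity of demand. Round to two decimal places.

At the given point, x = 67.5 − 2.4(12) + 0.046(5100) − 1.4(49) = 67.5 − 28.8 + 234.6 − 68.6 = 204.7.
∂x/∂P = −2.4, so E_p = (−2.4)·(12/204.7) ≈ -0.14.
|E_p| < 1: demand is inelastic.

-0.14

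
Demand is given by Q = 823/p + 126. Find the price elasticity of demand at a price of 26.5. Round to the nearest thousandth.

-0.198

At p = 26.5, Q = 157.0566.
dQ/dp = −823/p² = −1.1719.
Point elasticity E = (dQ/dp)·(p/Q) = -1.1719 × 26.5/157.0566 ≈ -0.198.
|E| < 1, so demand is inelastic at this price.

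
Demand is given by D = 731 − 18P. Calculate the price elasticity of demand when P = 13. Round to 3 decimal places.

At P = 13, D = 497.
dD/dP = −18.
Point elasticity E = (dD/dP)·(P/D) = -18 × 13/497 ≈ -0.471.
|E| < 1, so demand is inelastic at this price.

-0.471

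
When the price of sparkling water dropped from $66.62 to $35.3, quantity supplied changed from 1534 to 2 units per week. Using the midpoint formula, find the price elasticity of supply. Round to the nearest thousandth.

3.246

%Δq = (2 − 1534)/[(1534 + 2)/2] = -1532/768 ≈ -1.9948.
%ΔP = (35.3 − 66.62)/[(66.62 + 35.3)/2] = -31.32/50.96 ≈ -0.6146.
Arc elasticity E = %Δq/%ΔP ≈ -1.9948/-0.6146 ≈ 3.246.
|E| > 1: supply is elastic over this range.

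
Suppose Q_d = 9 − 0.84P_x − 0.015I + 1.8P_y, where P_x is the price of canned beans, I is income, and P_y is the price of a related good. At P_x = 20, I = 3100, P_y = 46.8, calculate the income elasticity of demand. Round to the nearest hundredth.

-1.55

Evaluating quantity at (P_x, I, P_y) gives Q_d = 9 − 0.84(20) − 0.015(3100) + 1.8(46.8) = 9 − 16.8 − 46.5 + 84.24 = 29.94.
∂Q_d/∂I = −0.015, so E_I = -0.015·(3100/29.94) ≈ -1.55.
E_I < 0: inferior good.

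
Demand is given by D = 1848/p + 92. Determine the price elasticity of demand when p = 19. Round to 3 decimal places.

At p = 19, D = 189.2632.
dD/dp = −1848/p² = −5.1191.
Point elasticity E = (dD/dp)·(p/D) = -5.1191 × 19/189.2632 ≈ -0.514.
|E| < 1, so demand is inelastic at this price.

-0.514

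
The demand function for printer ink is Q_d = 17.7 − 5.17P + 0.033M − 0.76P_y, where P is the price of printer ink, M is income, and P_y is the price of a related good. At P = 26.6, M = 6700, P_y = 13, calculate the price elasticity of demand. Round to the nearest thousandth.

Evaluating quantity at (P, M, P_y) gives Q_d = 17.7 − 5.17(26.6) + 0.033(6700) − 0.76(13) = 17.7 − 137.522 + 221.1 − 9.88 = 91.398.
∂Q_d/∂P = −5.17, so E_p = (−5.17)·(26.6/91.398) ≈ -1.505.
|E_p| > 1: demand is elastic.

-1.505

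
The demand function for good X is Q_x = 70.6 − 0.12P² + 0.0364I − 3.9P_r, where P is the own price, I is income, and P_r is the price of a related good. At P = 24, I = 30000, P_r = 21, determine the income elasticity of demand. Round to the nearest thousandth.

At the given point, Q_x = 70.6 − 0.12(24)² + 0.0364(30000) − 3.9(21) = 70.6 − 69.12 + 1092 − 81.9 = 1011.58.
∂Q_x/∂I = +0.0364, so E_I = 0.0364·(30000/1011.58) ≈ 1.079.
E_I > 1: normal good (luxury).

1.079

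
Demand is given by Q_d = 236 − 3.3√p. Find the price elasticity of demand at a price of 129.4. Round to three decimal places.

-0.095

At p = 129.4, Q_d = 198.4611.
dQ_d/dp = −3.3/(2√p) = −3.3/(2·11.3754).
Point elasticity E = (dQ_d/dp)·(p/Q_d) = -0.145 × 129.4/198.4611 ≈ -0.095.
|E| < 1, so demand is inelastic at this price.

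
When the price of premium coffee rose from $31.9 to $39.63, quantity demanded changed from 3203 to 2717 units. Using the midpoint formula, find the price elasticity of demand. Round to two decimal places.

%Δq = (2717 − 3203)/[(3203 + 2717)/2] = -486/2960 ≈ -0.1642.
%Δp = (39.63 − 31.9)/[(31.9 + 39.63)/2] = 7.73/35.765 ≈ 0.2161.
Arc elasticity E = %Δq/%Δp ≈ -0.1642/0.2161 ≈ -0.76.
|E| < 1: demand is inelastic over this range.

-0.76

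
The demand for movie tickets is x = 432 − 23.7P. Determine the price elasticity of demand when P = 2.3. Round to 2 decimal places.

-0.14

At P = 2.3, x = 377.49.
dx/dP = −23.7.
Point elasticity E = (dx/dP)·(P/x) = -23.7 × 2.3/377.49 ≈ -0.14.
|E| < 1, so demand is inelastic at this price.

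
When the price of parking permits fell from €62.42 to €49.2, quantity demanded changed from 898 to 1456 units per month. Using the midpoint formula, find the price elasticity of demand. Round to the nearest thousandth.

-2.001

%ΔQ = (1456 − 898)/[(898 + 1456)/2] = 558/1177 ≈ 0.4741.
%Δp = (49.2 − 62.42)/[(62.42 + 49.2)/2] = -13.22/55.81 ≈ -0.2369.
Arc elasticity E = %ΔQ/%Δp ≈ 0.4741/-0.2369 ≈ -2.001.
|E| > 1: demand is elastic over this range.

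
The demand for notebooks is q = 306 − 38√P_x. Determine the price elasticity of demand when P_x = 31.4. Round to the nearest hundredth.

-1.14

At P_x = 31.4, q = 93.0643.
dq/dP_x = −38/(2√P_x) = −38/(2·5.6036).
Point elasticity E = (dq/dP_x)·(P_x/q) = -3.3907 × 31.4/93.0643 ≈ -1.14.
|E| > 1, so demand is elastic at this price.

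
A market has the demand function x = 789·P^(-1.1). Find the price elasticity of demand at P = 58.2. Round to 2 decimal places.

For a Cobb–Douglas (constant-elasticity) form x = A·P^α·…, the elasticity with respect to P equals the exponent α at every point.
Here the exponent on P is -1.1, so the price elasticity of demand is -1.10.

-1.10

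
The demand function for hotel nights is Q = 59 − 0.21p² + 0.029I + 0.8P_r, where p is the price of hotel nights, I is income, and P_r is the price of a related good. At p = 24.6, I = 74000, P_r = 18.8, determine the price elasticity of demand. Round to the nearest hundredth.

Q = 59 − 0.21(24.6)² + 0.029(74000) + 0.8(18.8) = 59 − 127.0836 + 2146 + 15.04 = 2092.9564.
∂Q/∂p = −2·0.21·p = -10.332, so E_p = -10.332·(24.6/2092.9564) ≈ -0.12.
|E_p| < 1: demand is inelastic.

-0.12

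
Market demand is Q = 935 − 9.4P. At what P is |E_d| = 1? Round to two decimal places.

For linear demand Q = a − bP, E = −bP/(a − bP). |E| = 1 ⇒ bP = a − bP ⇒ P = a/(2b).
P = 935/(2·9.4) ≈ 49.73.

49.73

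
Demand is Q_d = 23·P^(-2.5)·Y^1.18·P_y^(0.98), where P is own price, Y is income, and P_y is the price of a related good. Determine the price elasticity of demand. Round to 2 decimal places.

For a Cobb–Douglas (constant-elasticity) form Q_d = A·P^α·…, the elasticity with respect to P equals the exponent α at every point.
Here the exponent on P is -2.5, so the price elasticity of demand is -2.50.

-2.50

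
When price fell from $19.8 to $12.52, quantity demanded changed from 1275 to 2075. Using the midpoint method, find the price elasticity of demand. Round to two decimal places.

%Δq = (2075 − 1275)/[(1275 + 2075)/2] = 800/1675 ≈ 0.4776.
%Δp = (12.52 − 19.8)/[(19.8 + 12.52)/2] = -7.28/16.16 ≈ -0.4505.
Arc elasticity E = %Δq/%Δp ≈ 0.4776/-0.4505 ≈ -1.06.
|E| > 1: demand is elastic over this range.

-1.06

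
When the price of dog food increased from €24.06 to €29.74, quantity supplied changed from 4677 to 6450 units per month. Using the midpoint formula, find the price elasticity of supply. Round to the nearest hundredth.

%ΔQ = (6450 − 4677)/[(4677 + 6450)/2] = 1773/5563.5 ≈ 0.3187.
%Δp = (29.74 − 24.06)/[(24.06 + 29.74)/2] = 5.68/26.9 ≈ 0.2112.
Arc elasticity E = %ΔQ/%Δp ≈ 0.3187/0.2112 ≈ 1.51.
|E| > 1: supply is elastic over this range.

1.51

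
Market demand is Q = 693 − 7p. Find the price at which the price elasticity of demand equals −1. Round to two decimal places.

For linear demand Q = a − bp, E = −bp/(a − bp). |E| = 1 ⇒ bp = a − bp ⇒ p = a/(2b).
p = 693/(2·7) = 49.50.

49.50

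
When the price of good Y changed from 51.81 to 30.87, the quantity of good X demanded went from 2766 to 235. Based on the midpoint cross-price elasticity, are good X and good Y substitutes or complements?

%ΔQ_x = (235 − 2766)/[(2766+235)/2] = -2531/1500.5 ≈ -1.6868.
%ΔP_y = (30.87 − 51.81)/[(51.81+30.87)/2] ≈ -0.5065.
E_xy = -1.6868/-0.5065 ≈ 3.330.
E_xy > 0, so the goods are substitutes.

substitutes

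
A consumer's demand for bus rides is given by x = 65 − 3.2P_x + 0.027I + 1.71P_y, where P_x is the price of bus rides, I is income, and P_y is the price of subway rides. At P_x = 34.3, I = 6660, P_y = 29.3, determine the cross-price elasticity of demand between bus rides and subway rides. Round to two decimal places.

Evaluating quantity at (P_x, I, P_y) gives x = 65 − 3.2(34.3) + 0.027(6660) + 1.71(29.3) = 65 − 109.76 + 179.82 + 50.103 = 185.163.
∂x/∂P_y = +1.71, so E_xy = 1.71·(29.3/185.163) ≈ 0.27.
E_xy > 0: the goods are substitutes.

0.27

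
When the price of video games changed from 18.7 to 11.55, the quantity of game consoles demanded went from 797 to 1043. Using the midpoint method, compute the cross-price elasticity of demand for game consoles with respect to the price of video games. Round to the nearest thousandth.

%ΔQ_x = (1043 − 797)/[(797+1043)/2] = 246/920 ≈ 0.2674.
%ΔP_y = (11.55 − 18.7)/[(18.7+11.55)/2] ≈ -0.4727.
E_xy = 0.2674/-0.4727 ≈ -0.566.
E_xy < 0, so game consoles and video games are complements.

-0.566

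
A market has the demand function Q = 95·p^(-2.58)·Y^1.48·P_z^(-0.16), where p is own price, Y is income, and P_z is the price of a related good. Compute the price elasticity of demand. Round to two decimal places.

For a Cobb–Douglas (constant-elasticity) form Q = A·p^α·…, the elasticity with respect to p equals the exponent α at every point.
Here the exponent on p is -2.58, so the price elasticity of demand is -2.58.

-2.58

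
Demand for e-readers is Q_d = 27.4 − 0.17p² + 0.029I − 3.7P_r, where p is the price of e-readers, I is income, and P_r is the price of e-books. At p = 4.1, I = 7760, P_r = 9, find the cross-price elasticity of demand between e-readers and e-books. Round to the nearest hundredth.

Q_d = 27.4 − 0.17(4.1)² + 0.029(7760) − 3.7(9) = 27.4 − 2.8577 + 225.04 − 33.3 = 216.2823.
∂Q_d/∂P_r = −3.7, so E_xy = -3.7·(9/216.2823) ≈ -0.15.
E_xy < 0: the goods are complements.

-0.15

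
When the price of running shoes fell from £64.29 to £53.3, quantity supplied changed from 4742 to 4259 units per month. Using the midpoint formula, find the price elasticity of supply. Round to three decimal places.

0.574

%ΔQ = (4259 − 4742)/[(4742 + 4259)/2] = -483/4500.5 ≈ -0.1073.
%ΔP = (53.3 − 64.29)/[(64.29 + 53.3)/2] = -10.99/58.795 ≈ -0.1869.
Arc elasticity E = %ΔQ/%ΔP ≈ -0.1073/-0.1869 ≈ 0.574.
|E| < 1: supply is inelastic over this range.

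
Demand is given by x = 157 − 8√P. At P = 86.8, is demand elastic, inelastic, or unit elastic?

inelastic

At P = 86.8, x = 82.4668.
dx/dP = −8/(2√P) = −8/(2·9.3167).
Point elasticity E = (dx/dP)·(P/x) = -0.4293 × 86.8/82.4668 ≈ -0.452.
|E| ≈ 0.452 < 1, so demand is inelastic.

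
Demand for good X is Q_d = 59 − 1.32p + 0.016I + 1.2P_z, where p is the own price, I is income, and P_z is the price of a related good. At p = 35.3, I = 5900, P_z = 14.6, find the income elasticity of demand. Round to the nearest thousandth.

Q_d = 59 − 1.32(35.3) + 0.016(5900) + 1.2(14.6) = 59 − 46.596 + 94.4 + 17.52 = 124.324.
∂Q_d/∂I = +0.016, so E_I = 0.016·(5900/124.324) ≈ 0.759.
E_I ∈ (0,1): normal good (necessity).

0.759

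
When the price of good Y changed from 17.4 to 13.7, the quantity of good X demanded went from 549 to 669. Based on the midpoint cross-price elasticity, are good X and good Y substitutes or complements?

%ΔQ_x = (669 − 549)/[(549+669)/2] = 120/609 ≈ 0.1970.
%ΔP_y = (13.7 − 17.4)/[(17.4+13.7)/2] ≈ -0.2379.
E_xy = 0.1970/-0.2379 ≈ -0.828.
E_xy < 0, so the goods are complements.

complements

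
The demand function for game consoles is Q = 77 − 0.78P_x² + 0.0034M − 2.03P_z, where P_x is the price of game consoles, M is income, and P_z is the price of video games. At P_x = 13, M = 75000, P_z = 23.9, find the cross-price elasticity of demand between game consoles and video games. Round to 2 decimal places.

-0.32

Q = 77 − 0.78(13)² + 0.0034(75000) − 2.03(23.9) = 77 − 131.82 + 255 − 48.517 = 151.663.
∂Q/∂P_z = −2.03, so E_xy = -2.03·(23.9/151.663) ≈ -0.32.
E_xy < 0: the goods are complements.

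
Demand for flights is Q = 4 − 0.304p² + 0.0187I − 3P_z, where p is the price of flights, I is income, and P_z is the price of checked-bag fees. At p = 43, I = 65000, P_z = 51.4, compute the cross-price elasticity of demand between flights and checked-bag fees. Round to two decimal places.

Evaluating quantity at (p, I, P_z) gives Q = 4 − 0.304(43)² + 0.0187(65000) − 3(51.4) = 4 − 562.096 + 1215.5 − 154.2 = 503.204.
∂Q/∂P_z = −3, so E_xy = -3·(51.4/503.204) ≈ -0.31.
E_xy < 0: the goods are complements.

-0.31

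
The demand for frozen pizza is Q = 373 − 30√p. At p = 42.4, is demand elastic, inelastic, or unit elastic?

At p = 42.4, Q = 177.6542.
dQ/dp = −30/(2√p) = −30/(2·6.5115).
Point elasticity E = (dQ/dp)·(p/Q) = -2.3036 × 42.4/177.6542 ≈ -0.550.
|E| ≈ 0.550 < 1, so demand is inelastic.

inelastic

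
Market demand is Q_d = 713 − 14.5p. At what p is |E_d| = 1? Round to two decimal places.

For linear demand Q_d = a − bp, E = −bp/(a − bp). |E| = 1 ⇒ bp = a − bp ⇒ p = a/(2b).
p = 713/(2·14.5) ≈ 24.59.

24.59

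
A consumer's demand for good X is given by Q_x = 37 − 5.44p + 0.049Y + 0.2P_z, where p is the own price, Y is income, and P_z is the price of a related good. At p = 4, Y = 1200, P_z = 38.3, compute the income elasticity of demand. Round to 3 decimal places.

0.720

Substituting, Q_x = 37 − 5.44(4) + 0.049(1200) + 0.2(38.3) = 37 − 21.76 + 58.8 + 7.66 = 81.7.
∂Q_x/∂Y = +0.049, so E_I = 0.049·(1200/81.7) ≈ 0.720.
E_I ∈ (0,1): normal good (necessity).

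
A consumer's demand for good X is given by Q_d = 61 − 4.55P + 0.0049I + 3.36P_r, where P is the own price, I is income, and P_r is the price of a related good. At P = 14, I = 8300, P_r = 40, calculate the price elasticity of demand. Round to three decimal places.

-0.370

Evaluating quantity at (P, I, P_r) gives Q_d = 61 − 4.55(14) + 0.0049(8300) + 3.36(40) = 61 − 63.7 + 40.67 + 134.4 = 172.37.
∂Q_d/∂P = −4.55, so E_p = (−4.55)·(14/172.37) ≈ -0.370.
|E_p| < 1: demand is inelastic.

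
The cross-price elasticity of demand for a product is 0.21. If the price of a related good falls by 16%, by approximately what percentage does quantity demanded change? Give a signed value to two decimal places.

-3.36

%ΔQ ≈ E × %ΔP_y = (0.21) × (-16%) = -3.36%.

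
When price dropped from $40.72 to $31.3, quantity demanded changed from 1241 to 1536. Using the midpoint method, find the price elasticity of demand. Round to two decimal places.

-0.81

%Δq = (1536 − 1241)/[(1241 + 1536)/2] = 295/1388.5 ≈ 0.2125.
%Δp = (31.3 − 40.72)/[(40.72 + 31.3)/2] = -9.42/36.01 ≈ -0.2616.
Arc elasticity E = %Δq/%Δp ≈ 0.2125/-0.2616 ≈ -0.81.
|E| < 1: demand is inelastic over this range.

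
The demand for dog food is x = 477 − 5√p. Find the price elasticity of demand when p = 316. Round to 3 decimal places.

-0.115

At p = 316, x = 388.1181.
dx/dp = −5/(2√p) = −5/(2·17.7764).
Point elasticity E = (dx/dp)·(p/x) = -0.1406 × 316/388.1181 ≈ -0.115.
|E| < 1, so demand is inelastic at this price.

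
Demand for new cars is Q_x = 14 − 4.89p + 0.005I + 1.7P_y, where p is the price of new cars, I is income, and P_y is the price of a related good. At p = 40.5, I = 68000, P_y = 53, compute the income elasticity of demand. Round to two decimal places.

Q_x = 14 − 4.89(40.5) + 0.005(68000) + 1.7(53) = 14 − 198.045 + 340 + 90.1 = 246.055.
∂Q_x/∂I = +0.005, so E_I = 0.005·(68000/246.055) ≈ 1.38.
E_I > 1: normal good (luxury).

1.38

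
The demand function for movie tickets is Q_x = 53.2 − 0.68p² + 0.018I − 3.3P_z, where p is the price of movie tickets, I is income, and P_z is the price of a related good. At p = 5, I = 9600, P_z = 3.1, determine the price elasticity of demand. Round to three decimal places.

-0.171

Substituting, Q_x = 53.2 − 0.68(5)² + 0.018(9600) − 3.3(3.1) = 53.2 − 17 + 172.8 − 10.23 = 198.77.
∂Q_x/∂p = −2·0.68·p = -6.8, so E_p = -6.8·(5/198.77) ≈ -0.171.
|E_p| < 1: demand is inelastic.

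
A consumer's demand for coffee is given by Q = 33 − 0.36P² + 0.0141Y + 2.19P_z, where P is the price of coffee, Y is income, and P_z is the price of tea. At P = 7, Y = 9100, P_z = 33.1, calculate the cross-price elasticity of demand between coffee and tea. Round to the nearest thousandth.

First evaluate Q: 33 − 0.36(7)² + 0.0141(9100) + 2.19(33.1) = 33 − 17.64 + 128.31 + 72.489 = 216.159.
∂Q/∂P_z = +2.19, so E_xy = 2.19·(33.1/216.159) ≈ 0.335.
E_xy > 0: the goods are substitutes.

0.335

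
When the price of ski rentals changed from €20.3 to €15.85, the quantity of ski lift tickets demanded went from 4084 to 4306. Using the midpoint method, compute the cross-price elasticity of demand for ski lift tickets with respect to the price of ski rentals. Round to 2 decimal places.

%ΔQ_x = (4306 − 4084)/[(4084+4306)/2] = 222/4195 ≈ 0.0529.
%ΔP_y = (15.85 − 20.3)/[(20.3+15.85)/2] ≈ -0.2462.
E_xy = 0.0529/-0.2462 ≈ -0.21.
E_xy < 0, so ski lift tickets and ski rentals are complements.

-0.21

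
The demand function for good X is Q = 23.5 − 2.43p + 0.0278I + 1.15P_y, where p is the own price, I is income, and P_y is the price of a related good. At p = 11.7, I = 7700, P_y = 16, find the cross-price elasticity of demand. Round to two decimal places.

At the given point, Q = 23.5 − 2.43(11.7) + 0.0278(7700) + 1.15(16) = 23.5 − 28.431 + 214.06 + 18.4 = 227.529.
∂Q/∂P_y = +1.15, so E_xy = 1.15·(16/227.529) ≈ 0.08.
E_xy > 0: the goods are substitutes.

0.08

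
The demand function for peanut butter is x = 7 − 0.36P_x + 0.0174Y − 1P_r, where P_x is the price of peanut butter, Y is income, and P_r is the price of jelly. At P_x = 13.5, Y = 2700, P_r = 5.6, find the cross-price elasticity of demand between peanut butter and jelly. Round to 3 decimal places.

x = 7 − 0.36(13.5) + 0.0174(2700) − 1(5.6) = 7 − 4.86 + 46.98 − 5.6 = 43.52.
∂x/∂P_r = −1, so E_xy = -1·(5.6/43.52) ≈ -0.129.
E_xy < 0: the goods are complements.

-0.129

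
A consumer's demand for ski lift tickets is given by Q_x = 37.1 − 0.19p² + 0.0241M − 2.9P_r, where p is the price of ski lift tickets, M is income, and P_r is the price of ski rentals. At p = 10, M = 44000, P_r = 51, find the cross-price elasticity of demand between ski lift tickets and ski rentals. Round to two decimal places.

Q_x = 37.1 − 0.19(10)² + 0.0241(44000) − 2.9(51) = 37.1 − 19 + 1060.4 − 147.9 = 930.6.
∂Q_x/∂P_r = −2.9, so E_xy = -2.9·(51/930.6) ≈ -0.16.
E_xy < 0: the goods are complements.

-0.16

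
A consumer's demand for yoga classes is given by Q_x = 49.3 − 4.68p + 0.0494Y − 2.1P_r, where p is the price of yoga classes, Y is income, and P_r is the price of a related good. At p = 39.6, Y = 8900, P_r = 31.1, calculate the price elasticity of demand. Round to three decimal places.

Q_x = 49.3 − 4.68(39.6) + 0.0494(8900) − 2.1(31.1) = 49.3 − 185.328 + 439.66 − 65.31 = 238.322.
∂Q_x/∂p = −4.68, so E_p = (−4.68)·(39.6/238.322) ≈ -0.778.
|E_p| < 1: demand is inelastic.

-0.778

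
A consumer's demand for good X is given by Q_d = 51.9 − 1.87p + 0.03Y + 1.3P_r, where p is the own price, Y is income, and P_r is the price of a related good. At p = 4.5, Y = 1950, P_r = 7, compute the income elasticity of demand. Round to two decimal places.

Evaluating quantity at (p, Y, P_r) gives Q_d = 51.9 − 1.87(4.5) + 0.03(1950) + 1.3(7) = 51.9 − 8.415 + 58.5 + 9.1 = 111.085.
∂Q_d/∂Y = +0.03, so E_I = 0.03·(1950/111.085) ≈ 0.53.
E_I ∈ (0,1): normal good (necessity).

0.53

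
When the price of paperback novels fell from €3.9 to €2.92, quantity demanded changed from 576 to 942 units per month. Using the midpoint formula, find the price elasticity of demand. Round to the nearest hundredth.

-1.68

%ΔQ = (942 − 576)/[(576 + 942)/2] = 366/759 ≈ 0.4822.
%Δp = (2.92 − 3.9)/[(3.9 + 2.92)/2] = -0.98/3.41 ≈ -0.2874.
Arc elasticity E = %ΔQ/%Δp ≈ 0.4822/-0.2874 ≈ -1.68.
|E| > 1: demand is elastic over this range.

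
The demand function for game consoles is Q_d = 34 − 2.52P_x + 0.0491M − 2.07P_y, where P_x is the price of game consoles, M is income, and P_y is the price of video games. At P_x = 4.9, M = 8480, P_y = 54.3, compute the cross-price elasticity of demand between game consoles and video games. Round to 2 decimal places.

Evaluating quantity at (P_x, M, P_y) gives Q_d = 34 − 2.52(4.9) + 0.0491(8480) − 2.07(54.3) = 34 − 12.348 + 416.368 − 112.401 = 325.619.
∂Q_d/∂P_y = −2.07, so E_xy = -2.07·(54.3/325.619) ≈ -0.35.
E_xy < 0: the goods are complements.

-0.35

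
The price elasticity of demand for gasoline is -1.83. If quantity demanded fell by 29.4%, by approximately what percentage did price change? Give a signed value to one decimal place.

16.1

%ΔQ ≈ E × %ΔP ⇒ %ΔP = %ΔQ / E = (-29.4%)/(-1.83) ≈ 16.1%.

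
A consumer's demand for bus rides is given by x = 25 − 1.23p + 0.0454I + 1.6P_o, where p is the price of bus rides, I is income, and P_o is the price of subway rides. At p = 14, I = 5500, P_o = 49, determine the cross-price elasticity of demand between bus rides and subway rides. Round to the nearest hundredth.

At the given point, x = 25 − 1.23(14) + 0.0454(5500) + 1.6(49) = 25 − 17.22 + 249.7 + 78.4 = 335.88.
∂x/∂P_o = +1.6, so E_xy = 1.6·(49/335.88) ≈ 0.23.
E_xy > 0: the goods are substitutes.

0.23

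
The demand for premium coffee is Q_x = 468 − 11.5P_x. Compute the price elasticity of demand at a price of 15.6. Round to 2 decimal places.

-0.62

At P_x = 15.6, Q_x = 288.6.
dQ_x/dP_x = −11.5.
Point elasticity E = (dQ_x/dP_x)·(P_x/Q_x) = -11.5 × 15.6/288.6 ≈ -0.62.
|E| < 1, so demand is inelastic at this price.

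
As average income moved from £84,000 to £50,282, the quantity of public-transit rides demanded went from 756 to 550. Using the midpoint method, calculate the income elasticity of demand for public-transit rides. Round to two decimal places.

%ΔQ = (550 − 756)/[(756+550)/2] = -206/653 ≈ -0.3155.
%ΔM = (50,282 − 84,000)/[(84,000+50,282)/2] = -33718/67141 ≈ -0.5022.
E_I = %ΔQ/%ΔM ≈ 0.63.
E_I ∈ (0,1): normal good (necessity).

0.63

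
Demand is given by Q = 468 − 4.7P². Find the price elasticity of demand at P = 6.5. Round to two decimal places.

At P = 6.5, Q = 269.425.
dQ/dP = −2·4.7·P = −61.1.
Point elasticity E = (dQ/dP)·(P/Q) = -61.1 × 6.5/269.425 ≈ -1.47.
|E| > 1, so demand is elastic at this price.

-1.47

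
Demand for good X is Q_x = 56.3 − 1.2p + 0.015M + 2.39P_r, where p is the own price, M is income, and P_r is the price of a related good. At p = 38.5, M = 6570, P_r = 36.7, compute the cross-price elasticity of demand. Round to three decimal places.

0.447

At the given point, Q_x = 56.3 − 1.2(38.5) + 0.015(6570) + 2.39(36.7) = 56.3 − 46.2 + 98.55 + 87.713 = 196.363.
∂Q_x/∂P_r = +2.39, so E_xy = 2.39·(36.7/196.363) ≈ 0.447.
E_xy > 0: the goods are substitutes.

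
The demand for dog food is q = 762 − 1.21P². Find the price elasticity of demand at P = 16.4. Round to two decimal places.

-1.49

At P = 16.4, q = 436.5584.
dq/dP = −2·1.21·P = −39.688.
Point elasticity E = (dq/dP)·(P/q) = -39.688 × 16.4/436.5584 ≈ -1.49.
|E| > 1, so demand is elastic at this price.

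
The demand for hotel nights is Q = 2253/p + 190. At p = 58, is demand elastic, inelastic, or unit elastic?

At p = 58, Q = 228.8448.
dQ/dp = −2253/p² = −0.6697.
Point elasticity E = (dQ/dp)·(p/Q) = -0.6697 × 58/228.8448 ≈ -0.170.
|E| ≈ 0.170 < 1, so demand is inelastic.

inelastic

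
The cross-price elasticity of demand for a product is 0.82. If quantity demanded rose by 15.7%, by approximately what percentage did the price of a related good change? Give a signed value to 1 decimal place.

19.1

%ΔQ ≈ E × %ΔP_y ⇒ %ΔP_y = %ΔQ / E = (15.7%)/(0.82) ≈ 19.1%.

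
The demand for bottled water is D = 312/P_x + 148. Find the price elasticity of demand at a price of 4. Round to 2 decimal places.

At P_x = 4, D = 226.
dD/dP_x = −312/P_x² = −19.5.
Point elasticity E = (dD/dP_x)·(P_x/D) = -19.5 × 4/226 ≈ -0.35.
|E| < 1, so demand is inelastic at this price.

-0.35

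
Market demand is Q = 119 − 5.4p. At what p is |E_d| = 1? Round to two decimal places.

For linear demand Q = a − bp, E = −bp/(a − bp). |E| = 1 ⇒ bp = a − bp ⇒ p = a/(2b).
p = 119/(2·5.4) ≈ 11.02.

11.02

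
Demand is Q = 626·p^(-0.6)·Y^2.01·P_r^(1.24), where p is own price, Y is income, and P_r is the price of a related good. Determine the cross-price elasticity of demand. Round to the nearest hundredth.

1.24

For a Cobb–Douglas (constant-elasticity) form Q = A·P_r^α·…, the elasticity with respect to P_r equals the exponent α at every point.
Here the exponent on P_r is 1.24, so the cross-price elasticity of demand is 1.24.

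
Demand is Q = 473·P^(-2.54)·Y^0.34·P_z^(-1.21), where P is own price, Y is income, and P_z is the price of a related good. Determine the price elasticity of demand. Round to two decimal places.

-2.54

For a Cobb–Douglas (constant-elasticity) form Q = A·P^α·…, the elasticity with respect to P equals the exponent α at every point.
Here the exponent on P is -2.54, so the price elasticity of demand is -2.54.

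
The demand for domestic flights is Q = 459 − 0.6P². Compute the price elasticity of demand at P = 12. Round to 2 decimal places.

-0.46

At P = 12, Q = 372.6.
dQ/dP = −2·0.6·P = −14.4.
Point elasticity E = (dQ/dP)·(P/Q) = -14.4 × 12/372.6 ≈ -0.46.
|E| < 1, so demand is inelastic at this price.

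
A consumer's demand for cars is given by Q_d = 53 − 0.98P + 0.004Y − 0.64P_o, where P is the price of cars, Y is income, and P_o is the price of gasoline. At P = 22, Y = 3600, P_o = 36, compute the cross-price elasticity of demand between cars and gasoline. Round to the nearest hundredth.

-1.01

Substituting, Q_d = 53 − 0.98(22) + 0.004(3600) − 0.64(36) = 53 − 21.56 + 14.4 − 23.04 = 22.8.
∂Q_d/∂P_o = −0.64, so E_xy = -0.64·(36/22.8) ≈ -1.01.
E_xy < 0: the goods are complements.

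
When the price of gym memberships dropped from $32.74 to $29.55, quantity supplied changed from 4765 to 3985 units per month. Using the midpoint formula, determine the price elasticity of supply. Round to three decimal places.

%Δq = (3985 − 4765)/[(4765 + 3985)/2] = -780/4375 ≈ -0.1783.
%ΔP = (29.55 − 32.74)/[(32.74 + 29.55)/2] = -3.19/31.145 ≈ -0.1024.
Arc elasticity E = %Δq/%ΔP ≈ -0.1783/-0.1024 ≈ 1.741.
|E| > 1: supply is elastic over this range.

1.741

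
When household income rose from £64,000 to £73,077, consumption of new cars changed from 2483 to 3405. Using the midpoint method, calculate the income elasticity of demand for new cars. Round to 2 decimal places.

%ΔQ = (3405 − 2483)/[(2483+3405)/2] = 922/2944 ≈ 0.3132.
%ΔY = (73,077 − 64,000)/[(64,000+73,077)/2] = 9077/68538.5 ≈ 0.1324.
E_I = %ΔQ/%ΔY ≈ 2.36.
E_I > 1: normal good (luxury).

2.36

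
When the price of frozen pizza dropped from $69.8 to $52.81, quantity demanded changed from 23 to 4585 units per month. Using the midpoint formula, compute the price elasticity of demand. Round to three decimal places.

-7.145

%Δq = (4585 − 23)/[(23 + 4585)/2] = 4562/2304 ≈ 1.9800.
%ΔP = (52.81 − 69.8)/[(69.8 + 52.81)/2] = -16.99/61.305 ≈ -0.2771.
Arc elasticity E = %Δq/%ΔP ≈ 1.9800/-0.2771 ≈ -7.145.
|E| > 1: demand is elastic over this range.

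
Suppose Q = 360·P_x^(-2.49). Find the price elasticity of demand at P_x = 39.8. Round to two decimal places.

-2.49

For a Cobb–Douglas (constant-elasticity) form Q = A·P_x^α·…, the elasticity with respect to P_x equals the exponent α at every point.
Here the exponent on P_x is -2.49, so the price elasticity of demand is -2.49.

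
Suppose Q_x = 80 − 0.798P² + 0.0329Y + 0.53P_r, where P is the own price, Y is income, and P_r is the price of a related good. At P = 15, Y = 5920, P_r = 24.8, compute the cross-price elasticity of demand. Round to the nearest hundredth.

Q_x = 80 − 0.798(15)² + 0.0329(5920) + 0.53(24.8) = 80 − 179.55 + 194.768 + 13.144 = 108.362.
∂Q_x/∂P_r = +0.53, so E_xy = 0.53·(24.8/108.362) ≈ 0.12.
E_xy > 0: the goods are substitutes.

0.12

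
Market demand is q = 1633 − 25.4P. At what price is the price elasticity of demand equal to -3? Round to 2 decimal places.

Set −bP/(a − bP) = −3 ⇒ bP = 3(a − bP) ⇒ bP(1+3) = 3·a.
P = 3·1633/(25.4·4) ≈ 48.22.

48.22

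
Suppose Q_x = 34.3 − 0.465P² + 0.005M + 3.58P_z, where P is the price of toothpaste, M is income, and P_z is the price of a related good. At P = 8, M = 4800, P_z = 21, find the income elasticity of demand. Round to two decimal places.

First evaluate Q_x: 34.3 − 0.465(8)² + 0.005(4800) + 3.58(21) = 34.3 − 29.76 + 24 + 75.18 = 103.72.
∂Q_x/∂M = +0.005, so E_I = 0.005·(4800/103.72) ≈ 0.23.
E_I ∈ (0,1): normal good (necessity).

0.23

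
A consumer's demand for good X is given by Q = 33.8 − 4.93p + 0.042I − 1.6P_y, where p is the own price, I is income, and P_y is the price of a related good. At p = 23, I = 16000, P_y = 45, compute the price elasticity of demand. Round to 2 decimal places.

First evaluate Q: 33.8 − 4.93(23) + 0.042(16000) − 1.6(45) = 33.8 − 113.39 + 672 − 72 = 520.41.
∂Q/∂p = −4.93, so E_p = (−4.93)·(23/520.41) ≈ -0.22.
|E_p| < 1: demand is inelastic.

-0.22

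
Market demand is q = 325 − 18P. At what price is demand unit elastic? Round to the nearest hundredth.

For linear demand q = a − bP, E = −bP/(a − bP). |E| = 1 ⇒ bP = a − bP ⇒ P = a/(2b).
P = 325/(2·18) ≈ 9.03.

9.03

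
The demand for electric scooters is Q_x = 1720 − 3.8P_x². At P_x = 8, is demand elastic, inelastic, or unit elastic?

inelastic

At P_x = 8, Q_x = 1476.8.
dQ_x/dP_x = −2·3.8·P_x = −60.8.
Point elasticity E = (dQ_x/dP_x)·(P_x/Q_x) = -60.8 × 8/1476.8 ≈ -0.329.
|E| ≈ 0.329 < 1, so demand is inelastic.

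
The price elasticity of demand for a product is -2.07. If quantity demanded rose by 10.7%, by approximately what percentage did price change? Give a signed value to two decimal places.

-5.17

%ΔQ ≈ E × %ΔP ⇒ %ΔP = %ΔQ / E = (10.7%)/(-2.07) ≈ -5.17%.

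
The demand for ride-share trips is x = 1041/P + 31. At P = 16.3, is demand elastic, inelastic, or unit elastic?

inelastic

At P = 16.3, x = 94.865.
dx/dP = −1041/P² = −3.9181.
Point elasticity E = (dx/dP)·(P/x) = -3.9181 × 16.3/94.865 ≈ -0.673.
|E| ≈ 0.673 < 1, so demand is inelastic.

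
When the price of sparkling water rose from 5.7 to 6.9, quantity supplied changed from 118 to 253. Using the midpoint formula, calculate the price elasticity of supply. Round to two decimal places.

3.82

%Δq = (253 − 118)/[(118 + 253)/2] = 135/185.5 ≈ 0.7278.
%Δp = (6.9 − 5.7)/[(5.7 + 6.9)/2] = 1.2/6.3 ≈ 0.1905.
Arc elasticity E = %Δq/%Δp ≈ 0.7278/0.1905 ≈ 3.82.
|E| > 1: supply is elastic over this range.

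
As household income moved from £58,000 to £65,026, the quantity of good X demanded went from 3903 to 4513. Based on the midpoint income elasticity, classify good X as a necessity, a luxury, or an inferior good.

luxury

%ΔQ = (4513 − 3903)/[(3903+4513)/2] = 610/4208 ≈ 0.1450.
%ΔI = (65,026 − 58,000)/[(58,000+65,026)/2] = 7026/61513 ≈ 0.1142.
E_I = %ΔQ/%ΔI ≈ 1.269.
E_I > 1: normal good (luxury).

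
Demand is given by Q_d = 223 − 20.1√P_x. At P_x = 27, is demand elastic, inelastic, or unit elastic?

inelastic

At P_x = 27, Q_d = 118.5573.
dQ_d/dP_x = −20.1/(2√P_x) = −20.1/(2·5.1962).
Point elasticity E = (dQ_d/dP_x)·(P_x/Q_d) = -1.9341 × 27/118.5573 ≈ -0.440.
|E| ≈ 0.440 < 1, so demand is inelastic.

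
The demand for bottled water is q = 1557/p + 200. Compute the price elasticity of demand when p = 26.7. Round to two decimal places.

At p = 26.7, q = 258.3146.
dq/dp = −1557/p² = −2.1841.
Point elasticity E = (dq/dp)·(p/q) = -2.1841 × 26.7/258.3146 ≈ -0.23.
|E| < 1, so demand is inelastic at this price.

-0.23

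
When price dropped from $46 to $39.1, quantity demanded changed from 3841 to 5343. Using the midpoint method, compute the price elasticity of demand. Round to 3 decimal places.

-2.017

%Δq = (5343 − 3841)/[(3841 + 5343)/2] = 1502/4592 ≈ 0.3271.
%ΔP = (39.1 − 46)/[(46 + 39.1)/2] = -6.9/42.55 ≈ -0.1622.
Arc elasticity E = %Δq/%ΔP ≈ 0.3271/-0.1622 ≈ -2.017.
|E| > 1: demand is elastic over this range.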